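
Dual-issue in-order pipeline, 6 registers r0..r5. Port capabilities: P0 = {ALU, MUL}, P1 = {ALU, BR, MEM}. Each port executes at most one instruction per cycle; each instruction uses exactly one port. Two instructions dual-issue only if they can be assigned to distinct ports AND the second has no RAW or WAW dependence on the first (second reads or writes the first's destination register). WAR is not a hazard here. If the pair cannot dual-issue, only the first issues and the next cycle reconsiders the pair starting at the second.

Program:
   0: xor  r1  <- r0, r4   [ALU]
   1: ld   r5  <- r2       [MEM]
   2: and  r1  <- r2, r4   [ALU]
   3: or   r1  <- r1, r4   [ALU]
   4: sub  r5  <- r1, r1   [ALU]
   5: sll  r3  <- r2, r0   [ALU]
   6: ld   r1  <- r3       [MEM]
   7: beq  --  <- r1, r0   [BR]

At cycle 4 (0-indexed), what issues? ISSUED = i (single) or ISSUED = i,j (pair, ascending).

ISSUED = 6

c0: i0/i1 xor.ALU+ld.MEM  2-wide
c1: i2 and.ALU  RAW+WAW r1
c2: i3 or.ALU  RAW r1
c3: i4/i5 sub.ALU+sll.ALU  2-wide
c4: i6 ld.MEM  no-port MEM/BR
c5: i7 beq.BR  tail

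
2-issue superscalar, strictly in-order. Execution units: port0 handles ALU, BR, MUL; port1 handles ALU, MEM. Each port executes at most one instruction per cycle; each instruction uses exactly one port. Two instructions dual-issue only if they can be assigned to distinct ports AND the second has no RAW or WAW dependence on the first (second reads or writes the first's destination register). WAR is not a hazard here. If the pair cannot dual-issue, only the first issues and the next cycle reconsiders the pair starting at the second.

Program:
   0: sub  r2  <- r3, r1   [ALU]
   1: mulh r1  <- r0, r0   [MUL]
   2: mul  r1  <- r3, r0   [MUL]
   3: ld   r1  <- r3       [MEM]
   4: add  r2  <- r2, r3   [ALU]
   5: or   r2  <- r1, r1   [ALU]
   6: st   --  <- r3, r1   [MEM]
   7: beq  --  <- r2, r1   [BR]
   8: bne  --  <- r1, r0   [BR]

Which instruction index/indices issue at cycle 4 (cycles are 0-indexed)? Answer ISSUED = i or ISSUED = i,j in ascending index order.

ISSUED = 7

  cy0 -> i0/i1 (sub.ALU;mulh.MUL) pair
  cy1 -> i2 (mul.MUL) WAW r1
  cy2 -> i3/i4 (ld.MEM;add.ALU) pair
  cy3 -> i5/i6 (or.ALU;st.MEM) pair
  cy4 -> i7 (beq.BR) no-port BR/BR
  cy5 -> i8 (bne.BR) tail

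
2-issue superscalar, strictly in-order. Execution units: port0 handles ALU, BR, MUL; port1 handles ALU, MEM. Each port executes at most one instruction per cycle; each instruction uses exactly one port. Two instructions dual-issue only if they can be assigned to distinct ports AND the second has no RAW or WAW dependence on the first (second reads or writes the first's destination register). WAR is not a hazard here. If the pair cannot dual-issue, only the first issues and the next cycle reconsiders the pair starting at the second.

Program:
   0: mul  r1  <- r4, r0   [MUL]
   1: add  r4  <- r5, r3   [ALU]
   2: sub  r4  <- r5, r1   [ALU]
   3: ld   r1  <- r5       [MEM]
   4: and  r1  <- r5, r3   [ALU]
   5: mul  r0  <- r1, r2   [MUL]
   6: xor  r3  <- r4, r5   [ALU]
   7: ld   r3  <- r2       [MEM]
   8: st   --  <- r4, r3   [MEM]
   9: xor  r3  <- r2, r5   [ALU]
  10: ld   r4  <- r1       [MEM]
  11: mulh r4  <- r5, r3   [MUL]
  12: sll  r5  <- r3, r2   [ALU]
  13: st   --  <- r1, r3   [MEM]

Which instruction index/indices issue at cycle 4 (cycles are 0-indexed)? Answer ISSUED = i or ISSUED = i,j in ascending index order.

ISSUED = 7

t=0 i0+i1:mul add ; dual
t=1 i2+i3:sub ld ; dual
t=2 i4:and ; RAW r1
t=3 i5+i6:mul xor ; dual
t=4 i7:ld ; no-port MEM/MEM
t=5 i8+i9:st xor ; dual
t=6 i10:ld ; WAW r4
t=7 i11+i12:mulh sll ; dual
t=8 i13:st ; tail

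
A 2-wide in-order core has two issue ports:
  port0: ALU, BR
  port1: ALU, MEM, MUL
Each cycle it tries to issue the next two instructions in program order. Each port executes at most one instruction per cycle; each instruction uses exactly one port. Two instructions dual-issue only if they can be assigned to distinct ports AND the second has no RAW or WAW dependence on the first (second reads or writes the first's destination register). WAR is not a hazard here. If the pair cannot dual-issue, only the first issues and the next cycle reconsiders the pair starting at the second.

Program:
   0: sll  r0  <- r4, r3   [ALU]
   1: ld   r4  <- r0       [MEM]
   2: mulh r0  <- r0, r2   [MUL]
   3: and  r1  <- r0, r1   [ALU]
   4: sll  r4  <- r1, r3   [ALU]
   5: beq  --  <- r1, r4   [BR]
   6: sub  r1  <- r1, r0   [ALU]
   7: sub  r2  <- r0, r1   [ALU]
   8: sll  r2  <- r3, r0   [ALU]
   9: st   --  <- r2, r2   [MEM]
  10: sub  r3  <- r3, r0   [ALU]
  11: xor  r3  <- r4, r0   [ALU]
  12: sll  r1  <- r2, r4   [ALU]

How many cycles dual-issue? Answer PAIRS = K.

PAIRS = 3

#0 head=0: sll.ALU i0 RAW r0
#1 head=1: ld.MEM i1 no-port MEM/MUL
#2 head=2: mulh.MUL i2 RAW r0
#3 head=3: and.ALU i3 RAW r1
#4 head=4: sll.ALU i4 RAW r4
#5 head=5: beq.BR sub.ALU i5+i6 2-wide
#6 head=7: sub.ALU i7 WAW r2
#7 head=8: sll.ALU i8 RAW r2
#8 head=9: st.MEM sub.ALU i9+i10 2-wide
#9 head=11: xor.ALU sll.ALU i11+i12 2-wide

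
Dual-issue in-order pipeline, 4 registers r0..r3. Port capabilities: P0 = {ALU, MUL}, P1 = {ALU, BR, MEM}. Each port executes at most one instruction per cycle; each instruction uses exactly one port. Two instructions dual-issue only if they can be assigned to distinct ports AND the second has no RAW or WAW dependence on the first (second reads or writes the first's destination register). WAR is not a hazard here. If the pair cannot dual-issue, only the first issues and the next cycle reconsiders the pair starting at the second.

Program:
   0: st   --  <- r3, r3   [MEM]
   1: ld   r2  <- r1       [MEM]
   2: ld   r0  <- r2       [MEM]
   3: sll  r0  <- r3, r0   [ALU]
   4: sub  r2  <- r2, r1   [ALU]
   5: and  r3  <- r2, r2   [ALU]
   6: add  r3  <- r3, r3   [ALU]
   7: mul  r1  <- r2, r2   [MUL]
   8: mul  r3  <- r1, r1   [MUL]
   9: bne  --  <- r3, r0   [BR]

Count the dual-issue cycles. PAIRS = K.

PAIRS = 2

  cy0 -> i0 (st) no-port MEM/MEM
  cy1 -> i1 (ld) no-port MEM/MEM
  cy2 -> i2 (ld) RAW+WAW r0
  cy3 -> i3,i4 (sll+sub) 2-wide
  cy4 -> i5 (and) RAW+WAW r3
  cy5 -> i6,i7 (add+mul) 2-wide
  cy6 -> i8 (mul) RAW r3
  cy7 -> i9 (bne) tail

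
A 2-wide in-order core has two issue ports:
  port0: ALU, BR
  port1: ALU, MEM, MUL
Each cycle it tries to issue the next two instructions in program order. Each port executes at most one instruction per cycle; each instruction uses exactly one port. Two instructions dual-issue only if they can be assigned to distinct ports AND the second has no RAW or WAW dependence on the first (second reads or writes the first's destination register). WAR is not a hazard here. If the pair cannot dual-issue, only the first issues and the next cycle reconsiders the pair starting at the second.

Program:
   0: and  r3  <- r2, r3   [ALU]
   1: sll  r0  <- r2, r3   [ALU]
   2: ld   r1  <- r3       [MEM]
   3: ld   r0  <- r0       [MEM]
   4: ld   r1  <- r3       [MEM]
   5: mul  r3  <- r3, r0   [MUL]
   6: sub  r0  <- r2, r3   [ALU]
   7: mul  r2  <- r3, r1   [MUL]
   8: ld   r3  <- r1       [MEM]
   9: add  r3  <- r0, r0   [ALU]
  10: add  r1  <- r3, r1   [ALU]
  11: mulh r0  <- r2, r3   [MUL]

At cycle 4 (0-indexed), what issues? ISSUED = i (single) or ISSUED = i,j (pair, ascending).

ISSUED = 5

[0] i0  and.ALU  -- RAW r3
[1] i1&i2  sll.ALU;ld.MEM  -- dual
[2] i3  ld.MEM  -- no-port MEM/MEM
[3] i4  ld.MEM  -- no-port MEM/MUL
[4] i5  mul.MUL  -- RAW r3
[5] i6&i7  sub.ALU;mul.MUL  -- dual
[6] i8  ld.MEM  -- WAW r3
[7] i9  add.ALU  -- RAW r3
[8] i10&i11  add.ALU;mulh.MUL  -- dual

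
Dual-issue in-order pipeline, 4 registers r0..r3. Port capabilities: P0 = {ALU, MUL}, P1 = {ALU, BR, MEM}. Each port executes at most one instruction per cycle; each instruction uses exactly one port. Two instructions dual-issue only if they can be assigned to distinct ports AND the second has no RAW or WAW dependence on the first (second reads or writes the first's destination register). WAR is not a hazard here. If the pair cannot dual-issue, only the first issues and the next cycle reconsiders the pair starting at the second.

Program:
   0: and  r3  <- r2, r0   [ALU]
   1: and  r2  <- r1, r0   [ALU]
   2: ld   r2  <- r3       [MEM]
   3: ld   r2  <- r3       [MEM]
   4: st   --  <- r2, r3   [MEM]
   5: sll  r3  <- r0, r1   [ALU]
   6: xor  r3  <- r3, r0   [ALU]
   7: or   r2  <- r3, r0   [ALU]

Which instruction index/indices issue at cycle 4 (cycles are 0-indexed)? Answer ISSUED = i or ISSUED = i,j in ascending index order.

ISSUED = 6

t=0 i0+i1:and.ALU/and.ALU ; 2-wide
t=1 i2:ld.MEM ; no-port MEM/MEM
t=2 i3:ld.MEM ; no-port MEM/MEM
t=3 i4+i5:st.MEM/sll.ALU ; 2-wide
t=4 i6:xor.ALU ; RAW r3
t=5 i7:or.ALU ; tail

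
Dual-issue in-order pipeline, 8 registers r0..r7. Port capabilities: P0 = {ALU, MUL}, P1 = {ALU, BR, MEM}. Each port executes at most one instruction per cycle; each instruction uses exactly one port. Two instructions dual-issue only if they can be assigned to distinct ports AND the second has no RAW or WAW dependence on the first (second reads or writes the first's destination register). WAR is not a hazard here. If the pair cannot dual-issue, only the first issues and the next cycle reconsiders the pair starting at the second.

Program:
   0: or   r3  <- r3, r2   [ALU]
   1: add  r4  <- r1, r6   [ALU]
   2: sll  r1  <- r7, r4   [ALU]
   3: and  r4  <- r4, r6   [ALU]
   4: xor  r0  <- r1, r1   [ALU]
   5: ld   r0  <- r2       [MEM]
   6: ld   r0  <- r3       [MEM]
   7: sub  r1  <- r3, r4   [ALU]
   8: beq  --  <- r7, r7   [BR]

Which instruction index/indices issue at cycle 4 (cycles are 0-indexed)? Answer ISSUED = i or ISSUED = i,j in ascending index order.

ISSUED = 6,7

  cy0 -> i0&i1 (or.ALU;add.ALU) 2-wide
  cy1 -> i2&i3 (sll.ALU;and.ALU) 2-wide
  cy2 -> i4 (xor.ALU) WAW r0
  cy3 -> i5 (ld.MEM) no-port MEM/MEM
  cy4 -> i6&i7 (ld.MEM;sub.ALU) 2-wide
  cy5 -> i8 (beq.BR) tail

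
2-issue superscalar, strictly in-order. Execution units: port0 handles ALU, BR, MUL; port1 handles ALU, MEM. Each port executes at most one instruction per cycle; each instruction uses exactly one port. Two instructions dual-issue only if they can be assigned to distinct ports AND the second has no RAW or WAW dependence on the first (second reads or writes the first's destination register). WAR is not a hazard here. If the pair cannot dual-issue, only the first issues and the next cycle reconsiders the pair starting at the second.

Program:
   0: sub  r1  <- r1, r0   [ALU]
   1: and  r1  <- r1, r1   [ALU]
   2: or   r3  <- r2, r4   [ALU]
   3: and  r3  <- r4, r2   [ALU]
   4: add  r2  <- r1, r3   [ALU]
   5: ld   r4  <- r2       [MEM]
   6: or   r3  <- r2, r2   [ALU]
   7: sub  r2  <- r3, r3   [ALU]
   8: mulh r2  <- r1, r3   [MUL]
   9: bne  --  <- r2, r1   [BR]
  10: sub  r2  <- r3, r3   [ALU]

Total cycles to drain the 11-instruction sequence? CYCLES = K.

#0 head=0: sub i0 RAW+WAW r1
#1 head=1: and or i1/i2 dual
#2 head=3: and i3 RAW r3
#3 head=4: add i4 RAW r2
#4 head=5: ld or i5/i6 dual
#5 head=7: sub i7 WAW r2
#6 head=8: mulh i8 no-port MUL/BR
#7 head=9: bne sub i9/i10 dual

CYCLES = 8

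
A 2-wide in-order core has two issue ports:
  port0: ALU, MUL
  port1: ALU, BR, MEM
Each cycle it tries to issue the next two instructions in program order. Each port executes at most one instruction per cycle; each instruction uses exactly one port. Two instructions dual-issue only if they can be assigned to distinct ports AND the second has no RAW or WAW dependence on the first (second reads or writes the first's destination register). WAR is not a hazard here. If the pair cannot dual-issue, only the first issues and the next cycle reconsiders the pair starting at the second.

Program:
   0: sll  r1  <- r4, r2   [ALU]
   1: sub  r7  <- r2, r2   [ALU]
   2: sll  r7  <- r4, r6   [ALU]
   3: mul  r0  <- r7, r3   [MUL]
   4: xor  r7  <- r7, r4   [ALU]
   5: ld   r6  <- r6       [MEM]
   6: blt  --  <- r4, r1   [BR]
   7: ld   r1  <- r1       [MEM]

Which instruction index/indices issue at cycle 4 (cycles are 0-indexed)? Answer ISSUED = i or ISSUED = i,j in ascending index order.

ISSUED = 6

0. sll.ALU;sub.ALU @i0+i1  | pair
1. sll.ALU @i2  | RAW r7
2. mul.MUL;xor.ALU @i3+i4  | pair
3. ld.MEM @i5  | no-port MEM/BR
4. blt.BR @i6  | no-port BR/MEM
5. ld.MEM @i7  | tail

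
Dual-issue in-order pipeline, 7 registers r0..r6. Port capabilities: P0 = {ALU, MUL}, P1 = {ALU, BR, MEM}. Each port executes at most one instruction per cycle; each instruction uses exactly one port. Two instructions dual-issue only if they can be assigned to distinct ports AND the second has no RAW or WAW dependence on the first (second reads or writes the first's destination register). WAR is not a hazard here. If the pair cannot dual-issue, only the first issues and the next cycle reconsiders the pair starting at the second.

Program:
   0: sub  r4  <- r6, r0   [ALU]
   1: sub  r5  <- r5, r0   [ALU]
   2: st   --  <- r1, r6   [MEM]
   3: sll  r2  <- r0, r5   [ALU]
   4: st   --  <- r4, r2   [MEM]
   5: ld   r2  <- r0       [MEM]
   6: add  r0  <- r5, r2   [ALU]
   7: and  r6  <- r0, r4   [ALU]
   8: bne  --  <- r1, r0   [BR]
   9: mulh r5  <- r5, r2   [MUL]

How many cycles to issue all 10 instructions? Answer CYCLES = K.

CYCLES = 7

  cy0 -> i0,i1 (sub+sub) dual
  cy1 -> i2,i3 (st+sll) dual
  cy2 -> i4 (st) no-port MEM/MEM
  cy3 -> i5 (ld) RAW r2
  cy4 -> i6 (add) RAW r0
  cy5 -> i7,i8 (and+bne) dual
  cy6 -> i9 (mulh) tail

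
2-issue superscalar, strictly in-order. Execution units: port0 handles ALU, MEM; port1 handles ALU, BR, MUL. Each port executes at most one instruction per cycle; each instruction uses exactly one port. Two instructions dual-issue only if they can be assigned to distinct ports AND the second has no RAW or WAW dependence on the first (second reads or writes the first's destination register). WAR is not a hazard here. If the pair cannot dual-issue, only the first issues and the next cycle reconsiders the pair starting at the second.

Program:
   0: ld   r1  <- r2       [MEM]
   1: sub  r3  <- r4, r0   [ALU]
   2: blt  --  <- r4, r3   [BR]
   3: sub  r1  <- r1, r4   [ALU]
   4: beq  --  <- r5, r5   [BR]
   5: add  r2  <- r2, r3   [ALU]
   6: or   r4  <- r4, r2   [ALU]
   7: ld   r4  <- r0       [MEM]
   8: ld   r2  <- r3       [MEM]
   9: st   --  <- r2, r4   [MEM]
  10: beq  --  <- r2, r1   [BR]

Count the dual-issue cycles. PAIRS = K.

PAIRS = 4

t=0 i0+i1:ld/sub ; pair
t=1 i2+i3:blt/sub ; pair
t=2 i4+i5:beq/add ; pair
t=3 i6:or ; WAW r4
t=4 i7:ld ; no-port MEM/MEM
t=5 i8:ld ; no-port MEM/MEM
t=6 i9+i10:st/beq ; pair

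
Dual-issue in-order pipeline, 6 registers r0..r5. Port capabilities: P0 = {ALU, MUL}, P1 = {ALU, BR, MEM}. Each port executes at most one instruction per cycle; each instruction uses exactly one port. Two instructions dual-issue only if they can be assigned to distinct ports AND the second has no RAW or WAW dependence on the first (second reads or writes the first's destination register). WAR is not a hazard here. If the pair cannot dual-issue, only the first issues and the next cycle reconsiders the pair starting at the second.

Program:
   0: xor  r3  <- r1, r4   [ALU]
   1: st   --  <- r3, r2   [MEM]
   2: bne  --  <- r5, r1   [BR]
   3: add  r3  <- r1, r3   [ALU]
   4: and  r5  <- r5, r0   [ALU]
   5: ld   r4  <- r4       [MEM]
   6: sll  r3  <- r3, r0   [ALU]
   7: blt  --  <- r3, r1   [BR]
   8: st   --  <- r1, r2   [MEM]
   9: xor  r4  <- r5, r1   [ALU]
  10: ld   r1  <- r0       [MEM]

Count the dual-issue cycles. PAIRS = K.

PAIRS = 3

c0: i0 xor  RAW r3
c1: i1 st  no-port MEM/BR
c2: i2&i3 bne/add  pair
c3: i4&i5 and/ld  pair
c4: i6 sll  RAW r3
c5: i7 blt  no-port BR/MEM
c6: i8&i9 st/xor  pair
c7: i10 ld  tail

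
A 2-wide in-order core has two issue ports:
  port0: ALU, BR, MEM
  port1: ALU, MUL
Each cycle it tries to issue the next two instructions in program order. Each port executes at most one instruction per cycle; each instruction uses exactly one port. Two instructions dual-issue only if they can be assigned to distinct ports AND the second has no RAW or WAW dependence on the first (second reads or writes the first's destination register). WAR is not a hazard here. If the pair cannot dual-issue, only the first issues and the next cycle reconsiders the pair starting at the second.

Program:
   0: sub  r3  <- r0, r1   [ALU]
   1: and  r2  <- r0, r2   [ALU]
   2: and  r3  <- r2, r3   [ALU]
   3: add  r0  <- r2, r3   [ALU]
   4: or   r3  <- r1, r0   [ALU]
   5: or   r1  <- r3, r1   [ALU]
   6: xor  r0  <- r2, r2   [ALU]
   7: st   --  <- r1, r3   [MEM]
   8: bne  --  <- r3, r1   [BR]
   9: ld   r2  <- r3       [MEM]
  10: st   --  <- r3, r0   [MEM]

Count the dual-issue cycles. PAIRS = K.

[0] i0/i1  sub;and  -- dual
[1] i2  and  -- RAW r3
[2] i3  add  -- RAW r0
[3] i4  or  -- RAW r3
[4] i5/i6  or;xor  -- dual
[5] i7  st  -- no-port MEM/BR
[6] i8  bne  -- no-port BR/MEM
[7] i9  ld  -- no-port MEM/MEM
[8] i10  st  -- tail

PAIRS = 2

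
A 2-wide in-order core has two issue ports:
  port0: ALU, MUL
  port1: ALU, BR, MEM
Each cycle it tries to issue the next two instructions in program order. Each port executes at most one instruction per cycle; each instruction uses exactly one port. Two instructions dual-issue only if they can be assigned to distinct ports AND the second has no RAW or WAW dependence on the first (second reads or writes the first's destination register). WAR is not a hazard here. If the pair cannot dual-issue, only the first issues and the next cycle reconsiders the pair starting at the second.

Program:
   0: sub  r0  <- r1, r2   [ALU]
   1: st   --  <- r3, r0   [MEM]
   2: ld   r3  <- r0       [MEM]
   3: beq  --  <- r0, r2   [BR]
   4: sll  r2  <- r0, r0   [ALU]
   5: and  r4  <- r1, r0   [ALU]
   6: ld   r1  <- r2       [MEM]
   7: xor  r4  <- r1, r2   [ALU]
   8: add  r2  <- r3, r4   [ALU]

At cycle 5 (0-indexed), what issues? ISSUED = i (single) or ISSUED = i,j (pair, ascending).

ISSUED = 7

  cy0 -> i0 (sub.ALU) RAW r0
  cy1 -> i1 (st.MEM) no-port MEM/MEM
  cy2 -> i2 (ld.MEM) no-port MEM/BR
  cy3 -> i3&i4 (beq.BR/sll.ALU) dual
  cy4 -> i5&i6 (and.ALU/ld.MEM) dual
  cy5 -> i7 (xor.ALU) RAW r4
  cy6 -> i8 (add.ALU) tail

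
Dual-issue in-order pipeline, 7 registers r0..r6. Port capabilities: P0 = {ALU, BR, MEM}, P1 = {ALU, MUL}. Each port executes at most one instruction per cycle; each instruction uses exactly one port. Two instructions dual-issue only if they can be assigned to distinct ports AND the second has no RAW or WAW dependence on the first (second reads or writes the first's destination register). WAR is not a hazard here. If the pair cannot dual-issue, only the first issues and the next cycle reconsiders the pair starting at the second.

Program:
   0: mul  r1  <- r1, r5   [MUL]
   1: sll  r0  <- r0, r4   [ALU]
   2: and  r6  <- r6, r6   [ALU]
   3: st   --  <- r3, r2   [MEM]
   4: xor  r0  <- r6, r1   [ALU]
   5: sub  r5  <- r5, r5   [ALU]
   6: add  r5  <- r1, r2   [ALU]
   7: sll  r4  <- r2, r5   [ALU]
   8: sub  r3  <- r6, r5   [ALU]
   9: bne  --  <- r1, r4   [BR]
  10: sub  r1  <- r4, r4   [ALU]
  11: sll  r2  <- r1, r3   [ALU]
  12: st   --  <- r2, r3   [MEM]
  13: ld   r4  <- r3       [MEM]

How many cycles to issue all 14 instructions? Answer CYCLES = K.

CYCLES = 9

  cy0 -> i0+i1 (mul sll) dual
  cy1 -> i2+i3 (and st) dual
  cy2 -> i4+i5 (xor sub) dual
  cy3 -> i6 (add) RAW r5
  cy4 -> i7+i8 (sll sub) dual
  cy5 -> i9+i10 (bne sub) dual
  cy6 -> i11 (sll) RAW r2
  cy7 -> i12 (st) no-port MEM/MEM
  cy8 -> i13 (ld) tail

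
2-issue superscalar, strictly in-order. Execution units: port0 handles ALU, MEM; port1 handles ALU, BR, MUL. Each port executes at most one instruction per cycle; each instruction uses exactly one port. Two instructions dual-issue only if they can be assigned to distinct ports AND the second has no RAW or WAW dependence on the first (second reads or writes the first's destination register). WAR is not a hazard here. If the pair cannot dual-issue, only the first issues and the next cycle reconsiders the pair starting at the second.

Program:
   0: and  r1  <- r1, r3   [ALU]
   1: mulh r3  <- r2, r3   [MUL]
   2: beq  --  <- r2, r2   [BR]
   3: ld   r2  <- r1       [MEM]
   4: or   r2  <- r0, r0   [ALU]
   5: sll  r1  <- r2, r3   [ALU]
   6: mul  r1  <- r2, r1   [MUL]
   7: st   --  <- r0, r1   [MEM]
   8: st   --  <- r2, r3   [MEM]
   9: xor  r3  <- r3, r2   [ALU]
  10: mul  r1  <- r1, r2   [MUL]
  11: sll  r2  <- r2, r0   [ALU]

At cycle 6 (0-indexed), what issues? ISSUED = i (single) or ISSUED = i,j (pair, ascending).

[0] i0&i1  and.ALU mulh.MUL  -- 2-wide
[1] i2&i3  beq.BR ld.MEM  -- 2-wide
[2] i4  or.ALU  -- RAW r2
[3] i5  sll.ALU  -- RAW+WAW r1
[4] i6  mul.MUL  -- RAW r1
[5] i7  st.MEM  -- no-port MEM/MEM
[6] i8&i9  st.MEM xor.ALU  -- 2-wide
[7] i10&i11  mul.MUL sll.ALU  -- 2-wide

ISSUED = 8,9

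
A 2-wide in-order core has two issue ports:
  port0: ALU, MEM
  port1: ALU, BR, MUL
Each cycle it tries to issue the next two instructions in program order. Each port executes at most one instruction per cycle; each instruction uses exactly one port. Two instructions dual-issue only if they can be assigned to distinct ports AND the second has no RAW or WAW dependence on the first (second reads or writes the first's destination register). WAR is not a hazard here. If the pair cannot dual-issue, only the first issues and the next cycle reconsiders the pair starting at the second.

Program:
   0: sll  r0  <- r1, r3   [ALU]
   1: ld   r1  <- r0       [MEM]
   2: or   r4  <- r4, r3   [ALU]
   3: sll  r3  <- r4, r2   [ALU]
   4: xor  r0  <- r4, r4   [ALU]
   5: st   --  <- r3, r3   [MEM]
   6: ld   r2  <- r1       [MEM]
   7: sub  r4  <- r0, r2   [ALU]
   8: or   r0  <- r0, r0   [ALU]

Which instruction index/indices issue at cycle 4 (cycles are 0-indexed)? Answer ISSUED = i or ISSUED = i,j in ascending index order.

ISSUED = 6

  cy0 -> i0 (sll) RAW r0
  cy1 -> i1&i2 (ld+or) dual
  cy2 -> i3&i4 (sll+xor) dual
  cy3 -> i5 (st) no-port MEM/MEM
  cy4 -> i6 (ld) RAW r2
  cy5 -> i7&i8 (sub+or) dual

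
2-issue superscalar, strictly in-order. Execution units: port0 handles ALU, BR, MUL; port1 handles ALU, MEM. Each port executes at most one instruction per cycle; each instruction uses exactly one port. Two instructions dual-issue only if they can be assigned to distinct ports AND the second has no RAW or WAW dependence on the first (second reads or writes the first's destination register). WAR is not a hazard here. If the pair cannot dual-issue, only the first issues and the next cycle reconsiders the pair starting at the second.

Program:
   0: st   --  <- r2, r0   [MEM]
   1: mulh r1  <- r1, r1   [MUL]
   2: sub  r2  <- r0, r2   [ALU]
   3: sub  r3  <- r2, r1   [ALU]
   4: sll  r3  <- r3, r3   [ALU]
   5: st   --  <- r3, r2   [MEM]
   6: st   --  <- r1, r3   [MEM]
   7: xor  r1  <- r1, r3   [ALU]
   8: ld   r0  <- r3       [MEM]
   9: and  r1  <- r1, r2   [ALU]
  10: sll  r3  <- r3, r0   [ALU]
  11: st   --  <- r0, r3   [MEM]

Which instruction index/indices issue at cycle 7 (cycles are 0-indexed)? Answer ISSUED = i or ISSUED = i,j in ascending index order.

[0] i0,i1  st;mulh  -- 2-wide
[1] i2  sub  -- RAW r2
[2] i3  sub  -- RAW+WAW r3
[3] i4  sll  -- RAW r3
[4] i5  st  -- no-port MEM/MEM
[5] i6,i7  st;xor  -- 2-wide
[6] i8,i9  ld;and  -- 2-wide
[7] i10  sll  -- RAW r3
[8] i11  st  -- tail

ISSUED = 10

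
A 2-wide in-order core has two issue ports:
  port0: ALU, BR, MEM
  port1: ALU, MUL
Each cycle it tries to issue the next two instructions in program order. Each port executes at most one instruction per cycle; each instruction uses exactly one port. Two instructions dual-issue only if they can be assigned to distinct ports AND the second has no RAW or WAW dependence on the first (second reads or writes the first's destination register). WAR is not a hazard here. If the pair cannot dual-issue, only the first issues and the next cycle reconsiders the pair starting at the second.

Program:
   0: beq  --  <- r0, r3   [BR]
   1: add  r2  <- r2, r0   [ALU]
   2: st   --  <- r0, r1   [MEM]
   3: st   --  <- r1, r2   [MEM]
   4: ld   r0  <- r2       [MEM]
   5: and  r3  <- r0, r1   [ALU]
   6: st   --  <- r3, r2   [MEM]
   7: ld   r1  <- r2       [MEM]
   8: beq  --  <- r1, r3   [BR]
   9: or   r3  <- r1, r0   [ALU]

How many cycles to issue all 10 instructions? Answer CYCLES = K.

#0 head=0: beq.BR add.ALU i0+i1 2-wide
#1 head=2: st.MEM i2 no-port MEM/MEM
#2 head=3: st.MEM i3 no-port MEM/MEM
#3 head=4: ld.MEM i4 RAW r0
#4 head=5: and.ALU i5 RAW r3
#5 head=6: st.MEM i6 no-port MEM/MEM
#6 head=7: ld.MEM i7 no-port MEM/BR
#7 head=8: beq.BR or.ALU i8+i9 2-wide

CYCLES = 8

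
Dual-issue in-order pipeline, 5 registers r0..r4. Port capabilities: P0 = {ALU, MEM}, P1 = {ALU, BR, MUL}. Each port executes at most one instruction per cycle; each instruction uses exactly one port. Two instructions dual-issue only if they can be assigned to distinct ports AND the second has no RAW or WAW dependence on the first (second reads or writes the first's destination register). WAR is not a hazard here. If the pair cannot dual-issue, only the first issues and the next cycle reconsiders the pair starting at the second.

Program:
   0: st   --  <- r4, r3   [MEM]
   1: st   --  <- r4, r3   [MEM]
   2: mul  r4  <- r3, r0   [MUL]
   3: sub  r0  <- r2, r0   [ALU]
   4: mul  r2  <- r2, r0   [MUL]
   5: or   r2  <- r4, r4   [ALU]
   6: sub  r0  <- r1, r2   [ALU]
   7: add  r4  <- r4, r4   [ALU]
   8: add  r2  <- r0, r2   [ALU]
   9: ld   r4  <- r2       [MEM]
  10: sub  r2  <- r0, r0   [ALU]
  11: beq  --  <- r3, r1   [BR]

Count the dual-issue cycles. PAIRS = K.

t=0 i0:st.MEM ; no-port MEM/MEM
t=1 i1,i2:st.MEM mul.MUL ; dual
t=2 i3:sub.ALU ; RAW r0
t=3 i4:mul.MUL ; WAW r2
t=4 i5:or.ALU ; RAW r2
t=5 i6,i7:sub.ALU add.ALU ; dual
t=6 i8:add.ALU ; RAW r2
t=7 i9,i10:ld.MEM sub.ALU ; dual
t=8 i11:beq.BR ; tail

PAIRS = 3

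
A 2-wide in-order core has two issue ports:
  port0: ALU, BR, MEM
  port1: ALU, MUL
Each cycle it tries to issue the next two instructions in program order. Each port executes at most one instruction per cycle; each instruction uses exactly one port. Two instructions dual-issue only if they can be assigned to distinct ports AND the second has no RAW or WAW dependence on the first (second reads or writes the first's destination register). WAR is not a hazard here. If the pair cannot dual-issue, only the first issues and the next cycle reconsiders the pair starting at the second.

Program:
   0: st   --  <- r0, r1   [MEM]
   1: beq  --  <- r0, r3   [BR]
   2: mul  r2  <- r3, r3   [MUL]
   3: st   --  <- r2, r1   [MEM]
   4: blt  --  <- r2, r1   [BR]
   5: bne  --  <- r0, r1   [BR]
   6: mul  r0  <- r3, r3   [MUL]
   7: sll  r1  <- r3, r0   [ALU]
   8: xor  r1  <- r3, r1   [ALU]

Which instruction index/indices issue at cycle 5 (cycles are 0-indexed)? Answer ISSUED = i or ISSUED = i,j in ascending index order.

0. st @i0  | no-port MEM/BR
1. beq/mul @i1&i2  | pair
2. st @i3  | no-port MEM/BR
3. blt @i4  | no-port BR/BR
4. bne/mul @i5&i6  | pair
5. sll @i7  | RAW+WAW r1
6. xor @i8  | tail

ISSUED = 7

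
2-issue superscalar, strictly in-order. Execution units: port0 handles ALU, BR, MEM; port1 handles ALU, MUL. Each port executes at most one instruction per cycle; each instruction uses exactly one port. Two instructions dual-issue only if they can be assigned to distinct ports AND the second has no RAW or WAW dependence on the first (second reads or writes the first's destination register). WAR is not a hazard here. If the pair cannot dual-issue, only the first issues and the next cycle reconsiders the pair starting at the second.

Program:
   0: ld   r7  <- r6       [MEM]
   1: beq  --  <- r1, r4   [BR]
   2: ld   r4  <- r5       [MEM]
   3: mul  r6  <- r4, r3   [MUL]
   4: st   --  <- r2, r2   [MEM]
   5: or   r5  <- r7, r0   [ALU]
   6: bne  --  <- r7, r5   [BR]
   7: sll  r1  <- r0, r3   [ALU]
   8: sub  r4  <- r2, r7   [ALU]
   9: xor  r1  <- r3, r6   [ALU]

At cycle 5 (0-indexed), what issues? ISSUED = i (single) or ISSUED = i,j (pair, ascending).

0. ld @i0  | no-port MEM/BR
1. beq @i1  | no-port BR/MEM
2. ld @i2  | RAW r4
3. mul/st @i3/i4  | 2-wide
4. or @i5  | RAW r5
5. bne/sll @i6/i7  | 2-wide
6. sub/xor @i8/i9  | 2-wide

ISSUED = 6,7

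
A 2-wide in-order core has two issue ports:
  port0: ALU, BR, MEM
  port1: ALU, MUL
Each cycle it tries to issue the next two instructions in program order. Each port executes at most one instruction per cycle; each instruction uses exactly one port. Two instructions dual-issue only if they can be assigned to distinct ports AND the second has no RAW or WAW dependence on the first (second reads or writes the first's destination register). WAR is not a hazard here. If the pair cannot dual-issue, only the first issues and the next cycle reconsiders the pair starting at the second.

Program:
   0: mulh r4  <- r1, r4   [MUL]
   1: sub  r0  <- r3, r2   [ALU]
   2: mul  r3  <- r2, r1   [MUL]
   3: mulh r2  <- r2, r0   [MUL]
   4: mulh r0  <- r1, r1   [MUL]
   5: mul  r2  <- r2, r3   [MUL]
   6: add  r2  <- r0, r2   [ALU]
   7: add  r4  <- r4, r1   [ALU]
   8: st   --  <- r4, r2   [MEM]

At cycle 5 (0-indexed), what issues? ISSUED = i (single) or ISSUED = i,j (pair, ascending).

0. mulh.MUL sub.ALU @i0+i1  | pair
1. mul.MUL @i2  | no-port MUL/MUL
2. mulh.MUL @i3  | no-port MUL/MUL
3. mulh.MUL @i4  | no-port MUL/MUL
4. mul.MUL @i5  | RAW+WAW r2
5. add.ALU add.ALU @i6+i7  | pair
6. st.MEM @i8  | tail

ISSUED = 6,7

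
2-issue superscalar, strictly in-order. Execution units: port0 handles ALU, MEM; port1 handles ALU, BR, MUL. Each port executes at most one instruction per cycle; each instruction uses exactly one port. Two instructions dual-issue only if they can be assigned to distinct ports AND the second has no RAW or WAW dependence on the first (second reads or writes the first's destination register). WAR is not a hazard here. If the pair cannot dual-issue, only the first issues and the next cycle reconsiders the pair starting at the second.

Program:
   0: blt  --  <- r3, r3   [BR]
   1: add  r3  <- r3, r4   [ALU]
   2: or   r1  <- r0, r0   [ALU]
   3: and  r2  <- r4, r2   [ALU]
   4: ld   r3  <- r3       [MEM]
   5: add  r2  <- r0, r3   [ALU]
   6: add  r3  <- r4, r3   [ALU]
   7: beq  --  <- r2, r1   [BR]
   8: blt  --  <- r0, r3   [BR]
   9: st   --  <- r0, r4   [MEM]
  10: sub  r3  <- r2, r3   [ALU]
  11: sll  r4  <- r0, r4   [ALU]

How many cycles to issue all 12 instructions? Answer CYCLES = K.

#0 head=0: blt add i0/i1 pair
#1 head=2: or and i2/i3 pair
#2 head=4: ld i4 RAW r3
#3 head=5: add add i5/i6 pair
#4 head=7: beq i7 no-port BR/BR
#5 head=8: blt st i8/i9 pair
#6 head=10: sub sll i10/i11 pair

CYCLES = 7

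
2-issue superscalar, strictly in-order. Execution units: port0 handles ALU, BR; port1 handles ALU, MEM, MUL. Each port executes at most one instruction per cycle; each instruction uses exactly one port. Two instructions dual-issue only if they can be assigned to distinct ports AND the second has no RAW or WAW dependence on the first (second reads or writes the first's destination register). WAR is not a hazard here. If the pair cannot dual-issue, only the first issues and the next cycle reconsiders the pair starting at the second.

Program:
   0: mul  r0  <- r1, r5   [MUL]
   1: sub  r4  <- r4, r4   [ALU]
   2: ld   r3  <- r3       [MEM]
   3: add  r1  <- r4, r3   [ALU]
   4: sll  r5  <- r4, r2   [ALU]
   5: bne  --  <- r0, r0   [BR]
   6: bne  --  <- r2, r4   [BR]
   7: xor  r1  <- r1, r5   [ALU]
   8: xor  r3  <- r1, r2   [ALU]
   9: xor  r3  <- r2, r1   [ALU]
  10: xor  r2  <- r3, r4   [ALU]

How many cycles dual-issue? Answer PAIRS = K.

PAIRS = 3

t=0 i0+i1:mul.MUL/sub.ALU ; dual
t=1 i2:ld.MEM ; RAW r3
t=2 i3+i4:add.ALU/sll.ALU ; dual
t=3 i5:bne.BR ; no-port BR/BR
t=4 i6+i7:bne.BR/xor.ALU ; dual
t=5 i8:xor.ALU ; WAW r3
t=6 i9:xor.ALU ; RAW r3
t=7 i10:xor.ALU ; tail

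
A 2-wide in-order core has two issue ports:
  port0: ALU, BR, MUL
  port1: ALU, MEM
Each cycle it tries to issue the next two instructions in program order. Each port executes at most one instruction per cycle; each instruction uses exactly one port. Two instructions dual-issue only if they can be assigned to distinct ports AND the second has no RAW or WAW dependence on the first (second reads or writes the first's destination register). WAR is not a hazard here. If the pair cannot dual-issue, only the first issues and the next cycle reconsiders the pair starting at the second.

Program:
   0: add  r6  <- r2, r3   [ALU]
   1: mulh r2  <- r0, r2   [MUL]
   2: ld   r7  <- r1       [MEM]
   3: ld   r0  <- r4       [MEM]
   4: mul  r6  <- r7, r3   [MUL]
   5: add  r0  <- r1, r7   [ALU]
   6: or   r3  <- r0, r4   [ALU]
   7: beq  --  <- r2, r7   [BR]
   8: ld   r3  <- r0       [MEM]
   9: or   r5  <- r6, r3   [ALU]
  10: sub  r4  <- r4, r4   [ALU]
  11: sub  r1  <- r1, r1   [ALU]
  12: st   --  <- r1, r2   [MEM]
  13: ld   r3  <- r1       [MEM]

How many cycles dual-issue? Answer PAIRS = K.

0. add/mulh @i0,i1  | dual
1. ld @i2  | no-port MEM/MEM
2. ld/mul @i3,i4  | dual
3. add @i5  | RAW r0
4. or/beq @i6,i7  | dual
5. ld @i8  | RAW r3
6. or/sub @i9,i10  | dual
7. sub @i11  | RAW r1
8. st @i12  | no-port MEM/MEM
9. ld @i13  | tail

PAIRS = 4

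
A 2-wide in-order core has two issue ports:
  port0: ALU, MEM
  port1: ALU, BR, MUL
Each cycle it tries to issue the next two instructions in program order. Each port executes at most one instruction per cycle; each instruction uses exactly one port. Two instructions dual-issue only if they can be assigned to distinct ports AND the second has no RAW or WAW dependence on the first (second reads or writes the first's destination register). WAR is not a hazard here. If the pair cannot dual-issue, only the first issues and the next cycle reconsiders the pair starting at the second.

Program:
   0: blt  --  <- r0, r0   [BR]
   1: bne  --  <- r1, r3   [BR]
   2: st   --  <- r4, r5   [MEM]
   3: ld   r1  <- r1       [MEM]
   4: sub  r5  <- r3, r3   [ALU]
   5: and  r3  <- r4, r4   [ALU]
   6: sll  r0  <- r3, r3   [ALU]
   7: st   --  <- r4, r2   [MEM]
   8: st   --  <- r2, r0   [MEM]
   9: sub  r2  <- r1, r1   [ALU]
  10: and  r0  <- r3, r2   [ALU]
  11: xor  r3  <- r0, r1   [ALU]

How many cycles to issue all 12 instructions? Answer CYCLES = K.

CYCLES = 8

0. blt @i0  | no-port BR/BR
1. bne+st @i1,i2  | dual
2. ld+sub @i3,i4  | dual
3. and @i5  | RAW r3
4. sll+st @i6,i7  | dual
5. st+sub @i8,i9  | dual
6. and @i10  | RAW r0
7. xor @i11  | tail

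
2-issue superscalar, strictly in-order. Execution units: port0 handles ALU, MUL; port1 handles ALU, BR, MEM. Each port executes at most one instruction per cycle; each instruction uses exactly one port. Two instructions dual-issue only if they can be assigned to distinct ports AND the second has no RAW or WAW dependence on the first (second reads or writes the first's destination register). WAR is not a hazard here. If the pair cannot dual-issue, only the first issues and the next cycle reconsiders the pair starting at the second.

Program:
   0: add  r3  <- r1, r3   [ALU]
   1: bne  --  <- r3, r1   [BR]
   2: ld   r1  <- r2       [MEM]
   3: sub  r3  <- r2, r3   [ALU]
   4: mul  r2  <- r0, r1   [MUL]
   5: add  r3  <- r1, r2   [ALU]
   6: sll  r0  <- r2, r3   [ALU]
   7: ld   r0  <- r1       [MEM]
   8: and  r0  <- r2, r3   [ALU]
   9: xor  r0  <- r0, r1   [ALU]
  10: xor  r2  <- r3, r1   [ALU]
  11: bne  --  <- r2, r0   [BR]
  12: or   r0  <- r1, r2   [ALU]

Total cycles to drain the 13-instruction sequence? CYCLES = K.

c0: i0 add.ALU  RAW r3
c1: i1 bne.BR  no-port BR/MEM
c2: i2&i3 ld.MEM/sub.ALU  dual
c3: i4 mul.MUL  RAW r2
c4: i5 add.ALU  RAW r3
c5: i6 sll.ALU  WAW r0
c6: i7 ld.MEM  WAW r0
c7: i8 and.ALU  RAW+WAW r0
c8: i9&i10 xor.ALU/xor.ALU  dual
c9: i11&i12 bne.BR/or.ALU  dual

CYCLES = 10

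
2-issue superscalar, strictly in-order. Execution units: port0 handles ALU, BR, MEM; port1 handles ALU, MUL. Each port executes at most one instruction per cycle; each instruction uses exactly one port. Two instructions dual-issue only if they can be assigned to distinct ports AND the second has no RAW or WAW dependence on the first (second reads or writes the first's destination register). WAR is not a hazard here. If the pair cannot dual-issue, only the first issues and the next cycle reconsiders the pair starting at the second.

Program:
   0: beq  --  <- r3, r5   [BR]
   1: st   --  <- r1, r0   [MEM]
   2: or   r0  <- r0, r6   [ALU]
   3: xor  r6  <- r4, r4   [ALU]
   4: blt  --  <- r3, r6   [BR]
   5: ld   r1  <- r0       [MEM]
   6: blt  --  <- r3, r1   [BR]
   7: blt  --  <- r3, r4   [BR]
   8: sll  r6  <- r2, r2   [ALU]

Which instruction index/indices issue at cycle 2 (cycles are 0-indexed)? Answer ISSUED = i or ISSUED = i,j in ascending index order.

t=0 i0:beq.BR ; no-port BR/MEM
t=1 i1/i2:st.MEM+or.ALU ; 2-wide
t=2 i3:xor.ALU ; RAW r6
t=3 i4:blt.BR ; no-port BR/MEM
t=4 i5:ld.MEM ; no-port MEM/BR
t=5 i6:blt.BR ; no-port BR/BR
t=6 i7/i8:blt.BR+sll.ALU ; 2-wide

ISSUED = 3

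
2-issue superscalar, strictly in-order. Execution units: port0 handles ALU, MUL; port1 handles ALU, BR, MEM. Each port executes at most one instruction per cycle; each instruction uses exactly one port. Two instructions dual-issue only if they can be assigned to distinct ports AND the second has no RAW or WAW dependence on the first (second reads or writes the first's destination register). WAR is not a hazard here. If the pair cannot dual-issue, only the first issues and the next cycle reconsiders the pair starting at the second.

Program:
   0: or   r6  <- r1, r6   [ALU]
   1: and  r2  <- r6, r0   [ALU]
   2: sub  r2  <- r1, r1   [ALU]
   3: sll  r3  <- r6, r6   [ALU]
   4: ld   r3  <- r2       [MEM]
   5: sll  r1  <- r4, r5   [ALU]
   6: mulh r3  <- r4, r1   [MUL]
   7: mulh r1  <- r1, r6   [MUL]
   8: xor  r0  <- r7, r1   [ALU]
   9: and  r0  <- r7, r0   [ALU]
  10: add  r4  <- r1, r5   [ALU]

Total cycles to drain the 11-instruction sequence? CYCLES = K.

[0] i0  or  -- RAW r6
[1] i1  and  -- WAW r2
[2] i2&i3  sub+sll  -- 2-wide
[3] i4&i5  ld+sll  -- 2-wide
[4] i6  mulh  -- no-port MUL/MUL
[5] i7  mulh  -- RAW r1
[6] i8  xor  -- RAW+WAW r0
[7] i9&i10  and+add  -- 2-wide

CYCLES = 8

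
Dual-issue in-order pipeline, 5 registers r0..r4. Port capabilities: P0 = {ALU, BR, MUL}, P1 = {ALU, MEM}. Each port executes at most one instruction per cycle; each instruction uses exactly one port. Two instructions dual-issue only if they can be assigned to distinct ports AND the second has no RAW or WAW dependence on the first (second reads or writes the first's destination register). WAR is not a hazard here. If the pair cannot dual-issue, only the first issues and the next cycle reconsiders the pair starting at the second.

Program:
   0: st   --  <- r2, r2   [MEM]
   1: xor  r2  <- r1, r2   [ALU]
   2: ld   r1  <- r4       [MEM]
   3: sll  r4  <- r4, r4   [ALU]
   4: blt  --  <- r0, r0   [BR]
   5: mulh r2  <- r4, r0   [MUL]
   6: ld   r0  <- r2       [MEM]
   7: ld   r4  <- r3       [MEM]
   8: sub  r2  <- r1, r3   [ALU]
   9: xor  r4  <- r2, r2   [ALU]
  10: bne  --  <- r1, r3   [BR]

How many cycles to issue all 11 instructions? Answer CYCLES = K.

CYCLES = 7

  cy0 -> i0,i1 (st.MEM/xor.ALU) dual
  cy1 -> i2,i3 (ld.MEM/sll.ALU) dual
  cy2 -> i4 (blt.BR) no-port BR/MUL
  cy3 -> i5 (mulh.MUL) RAW r2
  cy4 -> i6 (ld.MEM) no-port MEM/MEM
  cy5 -> i7,i8 (ld.MEM/sub.ALU) dual
  cy6 -> i9,i10 (xor.ALU/bne.BR) dual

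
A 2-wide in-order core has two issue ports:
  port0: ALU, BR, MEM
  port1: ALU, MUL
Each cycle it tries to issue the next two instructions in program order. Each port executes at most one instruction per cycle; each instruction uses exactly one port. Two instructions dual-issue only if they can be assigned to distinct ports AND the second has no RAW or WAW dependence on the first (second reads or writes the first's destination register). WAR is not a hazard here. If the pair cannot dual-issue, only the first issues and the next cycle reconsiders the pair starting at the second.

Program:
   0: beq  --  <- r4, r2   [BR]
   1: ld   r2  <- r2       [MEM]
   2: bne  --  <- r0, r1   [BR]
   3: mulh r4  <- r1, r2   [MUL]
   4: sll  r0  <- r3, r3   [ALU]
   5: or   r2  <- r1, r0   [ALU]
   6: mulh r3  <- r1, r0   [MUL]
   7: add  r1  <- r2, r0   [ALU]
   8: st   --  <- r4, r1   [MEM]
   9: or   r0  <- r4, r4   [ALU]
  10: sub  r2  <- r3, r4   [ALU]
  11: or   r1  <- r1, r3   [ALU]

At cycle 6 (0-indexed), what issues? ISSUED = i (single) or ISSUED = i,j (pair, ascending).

t=0 i0:beq ; no-port BR/MEM
t=1 i1:ld ; no-port MEM/BR
t=2 i2/i3:bne/mulh ; pair
t=3 i4:sll ; RAW r0
t=4 i5/i6:or/mulh ; pair
t=5 i7:add ; RAW r1
t=6 i8/i9:st/or ; pair
t=7 i10/i11:sub/or ; pair

ISSUED = 8,9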